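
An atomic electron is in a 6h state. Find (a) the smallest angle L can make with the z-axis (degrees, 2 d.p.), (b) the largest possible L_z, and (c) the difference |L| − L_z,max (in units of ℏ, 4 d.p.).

For 6h, l = 5.
cos θ_min = 5/√30, so θ_min ≈ 24.09°.
L_z,max = lℏ = 5ℏ.
|L| − L_z,max = (√30 − 5)ℏ ≈ 0.4772ℏ.

θ_min ≈ 24.09°; L_z,max = 5ℏ; |L|−L_z,max ≈ 0.4772ℏ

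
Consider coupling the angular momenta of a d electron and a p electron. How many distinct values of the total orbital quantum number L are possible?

3

By the triangle rule, |l₁ − l₂| ≤ L ≤ l₁ + l₂.
So L can be 1, 2, 3.
That is 3 values.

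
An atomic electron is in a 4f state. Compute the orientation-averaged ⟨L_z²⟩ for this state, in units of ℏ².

The 4f subshell has l = 3.
m_l ∈ {-3, -2, -1, 0, 1, 2, 3}.
⟨L_z²⟩ = ℏ²·l(l+1)/3 = 4ℏ².

⟨L_z²⟩ = 4 ℏ²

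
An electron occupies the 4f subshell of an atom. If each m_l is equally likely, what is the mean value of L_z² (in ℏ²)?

4f means n = 4, l = 3.
m_l runs from −3 to 3, i.e. {-3, -2, -1, 0, 1, 2, 3}.
Average of L_z² over 7 states: 28/7 ℏ² = 4 ℏ².

⟨L_z²⟩ = 4 ℏ²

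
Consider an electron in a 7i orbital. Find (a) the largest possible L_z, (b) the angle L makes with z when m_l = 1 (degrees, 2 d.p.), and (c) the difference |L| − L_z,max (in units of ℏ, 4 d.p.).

The 7i subshell has l = 6.
L_z,max = lℏ = 6ℏ.
For m_l = 1: cos θ = 1/√42, θ ≈ 81.12°.
|L| − L_z,max = (√42 − 6)ℏ ≈ 0.4807ℏ.

L_z,max = 6ℏ; θ(m_l=1) ≈ 81.12°; |L|−L_z,max ≈ 0.4807ℏ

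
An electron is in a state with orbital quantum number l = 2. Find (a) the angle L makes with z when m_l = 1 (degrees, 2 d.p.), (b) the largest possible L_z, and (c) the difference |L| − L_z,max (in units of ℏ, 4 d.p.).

For m_l = 1: cos θ = 1/√6, θ ≈ 65.91°.
L_z,max = lℏ = 2ℏ.
|L| − L_z,max = (√6 − 2)ℏ ≈ 0.4495ℏ.

θ(m_l=1) ≈ 65.91°; L_z,max = 2ℏ; |L|−L_z,max ≈ 0.4495ℏ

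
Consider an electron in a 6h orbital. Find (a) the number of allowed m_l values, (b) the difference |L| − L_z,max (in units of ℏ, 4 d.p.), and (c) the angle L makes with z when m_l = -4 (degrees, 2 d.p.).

For 6h, l = 5.
There are 2l+1 = 11 values of m_l.
|L| − L_z,max = (√30 − 5)ℏ ≈ 0.4772ℏ.
For m_l = -4: cos θ = -4/√30, θ ≈ 136.91°.

11 values; |L|−L_z,max ≈ 0.4772ℏ; θ(m_l=-4) ≈ 136.91°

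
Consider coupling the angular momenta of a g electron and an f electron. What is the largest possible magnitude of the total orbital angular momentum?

L runs from |4 − 3| = 1 to 4 + 3 = 7.
So L can be 1, 2, 3, 4, 5, 6, 7.
The largest magnitude corresponds to L = 7: |L_tot| = ℏ√(7·8) = 2√14 ℏ.

|L_tot|_max = 2√14 ℏ ≈ 7.483ℏ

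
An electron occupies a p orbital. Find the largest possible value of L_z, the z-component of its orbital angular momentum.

L_z,max = 1ℏ

The letter p corresponds to l = 1.
L_z = m_l ℏ with m_l ∈ {−1, …, 1}; the maximum is m_l = 1.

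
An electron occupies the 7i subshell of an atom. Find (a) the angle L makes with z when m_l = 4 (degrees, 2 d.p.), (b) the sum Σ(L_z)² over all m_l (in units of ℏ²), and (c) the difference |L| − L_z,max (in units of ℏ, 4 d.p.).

θ(m_l=4) ≈ 51.89°; Σ(L_z)² = 182 ℏ²; |L|−L_z,max ≈ 0.4807ℏ

The 7i subshell has l = 6.
For m_l = 4: cos θ = 4/√42, θ ≈ 51.89°.
Σ m_l² = 182, so Σ(L_z)² = 182 ℏ².
|L| − L_z,max = (√42 − 6)ℏ ≈ 0.4807ℏ.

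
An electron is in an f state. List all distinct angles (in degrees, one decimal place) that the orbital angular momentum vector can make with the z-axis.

The letter f corresponds to l = 3.
|L| = ℏ√(l(l+1)) = 2√3 ℏ.
cos θ = m_l/√12 for each m_l ∈ {-3, -2, -1, 0, 1, 2, 3}.

θ ∈ {30.0°, 54.7°, 73.2°, 90.0°, 106.8°, 125.3°, 150.0°}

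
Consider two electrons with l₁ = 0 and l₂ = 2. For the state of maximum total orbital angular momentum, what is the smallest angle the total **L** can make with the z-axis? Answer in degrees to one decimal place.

θ_min ≈ 35.3°

The total orbital quantum number L ranges from |l₁ − l₂| to l₁ + l₂ in integer steps.
Allowed values: L = 2.
The maximum is L = 2, with |L_tot| = ℏ√(2·3) = √6 ℏ.
The minimum angle with z is arccos(2/√6) ≈ 35.3°.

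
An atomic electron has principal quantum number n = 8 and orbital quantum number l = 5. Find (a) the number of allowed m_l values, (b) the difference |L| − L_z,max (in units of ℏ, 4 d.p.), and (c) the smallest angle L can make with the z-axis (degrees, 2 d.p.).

11 values; |L|−L_z,max ≈ 0.4772ℏ; θ_min ≈ 24.09°

There are 2l+1 = 11 values of m_l.
|L| − L_z,max = (√30 − 5)ℏ ≈ 0.4772ℏ.
cos θ_min = 5/√30, so θ_min ≈ 24.09°.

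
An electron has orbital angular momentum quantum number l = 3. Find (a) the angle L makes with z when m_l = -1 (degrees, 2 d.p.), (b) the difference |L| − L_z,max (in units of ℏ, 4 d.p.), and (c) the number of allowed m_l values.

θ(m_l=-1) ≈ 106.78°; |L|−L_z,max ≈ 0.4641ℏ; 7 values

For m_l = -1: cos θ = -1/√12, θ ≈ 106.78°.
|L| − L_z,max = (2√3 − 3)ℏ ≈ 0.4641ℏ.
There are 2l+1 = 7 values of m_l.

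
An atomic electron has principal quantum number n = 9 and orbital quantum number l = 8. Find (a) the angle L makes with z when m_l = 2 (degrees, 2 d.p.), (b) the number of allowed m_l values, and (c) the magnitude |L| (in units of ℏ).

θ(m_l=2) ≈ 76.37°; 17 values; |L| = 6√2 ℏ ≈ 8.485ℏ

For m_l = 2: cos θ = 2/√72, θ ≈ 76.37°.
There are 2l+1 = 17 values of m_l.
|L| = ℏ√(8·9) = 6√2 ℏ ≈ 8.485ℏ.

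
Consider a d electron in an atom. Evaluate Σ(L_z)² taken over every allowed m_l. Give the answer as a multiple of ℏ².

For a d orbital, l = 2.
m_l runs from −2 to 2, i.e. {-2, -1, 0, 1, 2}.
Σ m_l² = l(l+1)(2l+1)/3 = 2·3·5/3 = 10.

Σ(L_z)² = 10 ℏ²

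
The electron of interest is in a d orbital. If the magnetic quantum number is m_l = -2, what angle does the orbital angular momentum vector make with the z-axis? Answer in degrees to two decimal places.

θ ≈ 144.74°

The letter d corresponds to l = 2.
|L|² = l(l+1)ℏ² = 6ℏ², so |L| = √6 ℏ.
L_z = m_l ℏ = −2ℏ.
cos θ = L_z/|L| = -2/√6, so θ ≈ 144.74°.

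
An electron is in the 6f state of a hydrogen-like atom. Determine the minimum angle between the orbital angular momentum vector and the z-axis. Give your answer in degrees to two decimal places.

6f means n = 6, l = 3.
|L| = √(l(l+1)) ℏ = 2√3 ℏ.
The smallest angle corresponds to the largest L_z, i.e. m_l = l = 3, giving L_z = 3ℏ.
cos θ_min = 3/√12, so θ_min ≈ 30.00°.

θ_min ≈ 30.00°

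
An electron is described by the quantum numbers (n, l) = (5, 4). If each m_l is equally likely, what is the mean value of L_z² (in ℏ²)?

The allowed m_l values are -4, -3, -2, -1, 0, 1, 2, 3, 4.
⟨L_z²⟩ = ℏ²·(Σ m_l²)/(2l+1) = ℏ²·60/9 = 6.667ℏ².

⟨L_z²⟩ = 6.667 ℏ²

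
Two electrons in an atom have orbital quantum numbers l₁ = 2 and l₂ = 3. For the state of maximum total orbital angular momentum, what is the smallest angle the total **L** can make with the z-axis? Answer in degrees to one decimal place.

θ_min ≈ 24.1°

The total orbital quantum number L ranges from |l₁ − l₂| to l₁ + l₂ in integer steps.
So L can be 1, 2, 3, 4, 5.
The maximum is L = 5, with |L_tot| = ℏ√(5·6) = √30 ℏ.
The minimum angle with z is arccos(5/√30) ≈ 24.1°.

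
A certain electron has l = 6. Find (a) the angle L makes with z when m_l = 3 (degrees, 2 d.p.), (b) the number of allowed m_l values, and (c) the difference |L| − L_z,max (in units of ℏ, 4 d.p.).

For m_l = 3: cos θ = 3/√42, θ ≈ 62.42°.
There are 2l+1 = 13 values of m_l.
|L| − L_z,max = (√42 − 6)ℏ ≈ 0.4807ℏ.

θ(m_l=3) ≈ 62.42°; 13 values; |L|−L_z,max ≈ 0.4807ℏ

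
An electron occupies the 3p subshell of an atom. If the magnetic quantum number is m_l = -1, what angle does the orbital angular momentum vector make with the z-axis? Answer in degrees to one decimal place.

θ ≈ 135.0°

The 3p subshell has l = 1.
|L|² = l(l+1)ℏ² = 2ℏ², so |L| = √2 ℏ.
L_z = m_l ℏ = −1ℏ.
cos θ = L_z/|L| = -1/√2, so θ ≈ 135.0°.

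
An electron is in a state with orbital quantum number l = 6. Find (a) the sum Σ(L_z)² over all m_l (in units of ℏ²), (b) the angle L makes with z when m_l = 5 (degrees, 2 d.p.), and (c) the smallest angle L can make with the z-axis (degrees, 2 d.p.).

Σ(L_z)² = 182 ℏ²; θ(m_l=5) ≈ 39.51°; θ_min ≈ 22.21°

Σ m_l² = 182, so Σ(L_z)² = 182 ℏ².
For m_l = 5: cos θ = 5/√42, θ ≈ 39.51°.
cos θ_min = 6/√42, so θ_min ≈ 22.21°.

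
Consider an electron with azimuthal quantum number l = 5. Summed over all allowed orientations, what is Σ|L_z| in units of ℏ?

Σ|L_z| = 30 ℏ

The allowed m_l values are -5, -4, -3, -2, -1, 0, 1, 2, 3, 4, 5.
Σ|m_l| = 2·5(5+1)/2 = 30.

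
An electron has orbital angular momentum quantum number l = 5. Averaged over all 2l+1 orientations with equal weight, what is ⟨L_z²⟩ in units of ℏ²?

The allowed m_l values are -5, -4, -3, -2, -1, 0, 1, 2, 3, 4, 5.
Average of L_z² over 11 states: 110/11 ℏ² = 10 ℏ².

⟨L_z²⟩ = 10 ℏ²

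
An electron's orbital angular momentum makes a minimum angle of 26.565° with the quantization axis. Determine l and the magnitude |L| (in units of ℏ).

l = 4, |L| = 2√5 ℏ ≈ 4.472ℏ

At minimum angle, m_l = l, so cos θ = l/√(l(l+1)); cos²θ = l/(l+1) = 0.8000.
l = cos²θ/sin²θ ≈ 4.
Then |L| = ℏ√(4·5) = 2√5 ℏ.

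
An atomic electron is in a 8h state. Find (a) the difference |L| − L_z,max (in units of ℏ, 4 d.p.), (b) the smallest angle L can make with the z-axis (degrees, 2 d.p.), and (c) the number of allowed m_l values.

|L|−L_z,max ≈ 0.4772ℏ; θ_min ≈ 24.09°; 11 values

For 8h, l = 5.
|L| − L_z,max = (√30 − 5)ℏ ≈ 0.4772ℏ.
cos θ_min = 5/√30, so θ_min ≈ 24.09°.
There are 2l+1 = 11 values of m_l.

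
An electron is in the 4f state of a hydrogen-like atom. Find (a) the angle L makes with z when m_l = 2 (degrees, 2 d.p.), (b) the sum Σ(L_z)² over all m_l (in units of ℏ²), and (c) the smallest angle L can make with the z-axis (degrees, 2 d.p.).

θ(m_l=2) ≈ 54.74°; Σ(L_z)² = 28 ℏ²; θ_min ≈ 30.00°

The 4f subshell has l = 3.
For m_l = 2: cos θ = 2/√12, θ ≈ 54.74°.
Σ m_l² = 28, so Σ(L_z)² = 28 ℏ².
cos θ_min = 3/√12, so θ_min ≈ 30.00°.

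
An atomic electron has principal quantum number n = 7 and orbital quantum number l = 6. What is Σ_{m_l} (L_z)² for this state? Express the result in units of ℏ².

Σ(L_z)² = 182 ℏ²

m_l runs from −6 to 6, i.e. {-6, -5, -4, -3, -2, -1, 0, 1, 2, 3, 4, 5, 6}.
Σ m_l² = 2·(1 + 4 + 9 + 16 + 25 + 36) = 182.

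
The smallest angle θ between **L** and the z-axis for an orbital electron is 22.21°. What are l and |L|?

cos²θ_min = l/(l+1) = 0.8571.
Solving: l = 6.
Then |L| = ℏ√(6·7) = √42 ℏ.

l = 6, |L| = √42 ℏ ≈ 6.481ℏ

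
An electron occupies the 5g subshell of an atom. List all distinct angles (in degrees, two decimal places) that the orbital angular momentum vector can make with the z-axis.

θ ∈ {26.57°, 47.87°, 63.43°, 77.08°, 90.00°, 102.92°, 116.57°, 132.13°, 153.43°}

For 5g, l = 4.
|L| = ℏ√(l(l+1)) = 2√5 ℏ.
cos θ = m_l/√20 for each m_l ∈ {-4, -3, -2, -1, 0, 1, 2, 3, 4}.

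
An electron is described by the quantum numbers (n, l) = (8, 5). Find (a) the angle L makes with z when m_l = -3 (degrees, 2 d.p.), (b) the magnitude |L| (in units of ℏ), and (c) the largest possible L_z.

θ(m_l=-3) ≈ 123.21°; |L| = √30 ℏ ≈ 5.477ℏ; L_z,max = 5ℏ

For m_l = -3: cos θ = -3/√30, θ ≈ 123.21°.
|L| = ℏ√(5·6) = √30 ℏ ≈ 5.477ℏ.
L_z,max = lℏ = 5ℏ.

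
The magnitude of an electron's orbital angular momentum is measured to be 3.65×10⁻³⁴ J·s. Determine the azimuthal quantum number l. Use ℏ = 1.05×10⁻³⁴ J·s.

l = 3

Dividing by ℏ: |L|/ℏ ≈ 3.476.
(|L|/ℏ)² = l(l+1) ≈ 12.08 ⇒ l = 3.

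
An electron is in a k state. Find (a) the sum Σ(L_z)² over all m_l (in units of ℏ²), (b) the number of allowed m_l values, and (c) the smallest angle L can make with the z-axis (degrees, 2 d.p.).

A k state has l = 7.
Σ m_l² = 280, so Σ(L_z)² = 280 ℏ².
There are 2l+1 = 15 values of m_l.
cos θ_min = 7/√56, so θ_min ≈ 20.70°.

Σ(L_z)² = 280 ℏ²; 15 values; θ_min ≈ 20.70°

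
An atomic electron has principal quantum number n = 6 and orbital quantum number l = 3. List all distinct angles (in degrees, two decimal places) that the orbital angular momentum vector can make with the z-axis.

|L| = ℏ√(l(l+1)) = 2√3 ℏ.
cos θ = m_l/√12 for each m_l ∈ {-3, -2, -1, 0, 1, 2, 3}.

θ ∈ {30.00°, 54.74°, 73.22°, 90.00°, 106.78°, 125.26°, 150.00°}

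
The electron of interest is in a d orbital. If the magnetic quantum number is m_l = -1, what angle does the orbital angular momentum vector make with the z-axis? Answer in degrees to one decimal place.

The letter d corresponds to l = 2.
|L| = ℏ√(l(l+1)) = √6 ℏ.
L_z = m_l ℏ = −1ℏ.
cos θ = L_z/|L| = -1/√6, so θ ≈ 114.1°.

θ ≈ 114.1°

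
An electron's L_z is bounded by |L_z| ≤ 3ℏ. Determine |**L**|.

The maximum L_z equals lℏ, giving l = 3.
|L| = ℏ√(l(l+1)) = 2√3 ℏ.

|L| = 2√3 ℏ ≈ 3.464ℏ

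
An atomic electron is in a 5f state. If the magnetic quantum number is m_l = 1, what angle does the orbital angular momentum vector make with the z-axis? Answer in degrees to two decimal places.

5f means n = 5, l = 3.
|L| = ℏ√(l(l+1)) = 2√3 ℏ.
L_z = m_l ℏ = 1ℏ.
cos θ = L_z/|L| = 1/√12, so θ ≈ 73.22°.

θ ≈ 73.22°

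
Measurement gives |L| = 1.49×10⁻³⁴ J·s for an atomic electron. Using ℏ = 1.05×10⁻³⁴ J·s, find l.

l = 1

|L|/ℏ = (1.49×10⁻³⁴)/(1.05×10⁻³⁴) ≈ 1.419.
Set l(l+1) = 2.01; the integer solution is l = 1.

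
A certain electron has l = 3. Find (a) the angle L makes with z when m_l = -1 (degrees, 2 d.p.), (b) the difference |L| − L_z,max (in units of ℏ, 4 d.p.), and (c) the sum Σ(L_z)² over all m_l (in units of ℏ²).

θ(m_l=-1) ≈ 106.78°; |L|−L_z,max ≈ 0.4641ℏ; Σ(L_z)² = 28 ℏ²

For m_l = -1: cos θ = -1/√12, θ ≈ 106.78°.
|L| − L_z,max = (2√3 − 3)ℏ ≈ 0.4641ℏ.
Σ m_l² = 28, so Σ(L_z)² = 28 ℏ².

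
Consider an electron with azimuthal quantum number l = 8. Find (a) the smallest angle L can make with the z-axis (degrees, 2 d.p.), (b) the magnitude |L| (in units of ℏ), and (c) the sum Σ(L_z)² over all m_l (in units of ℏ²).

cos θ_min = 8/√72, so θ_min ≈ 19.47°.
|L| = ℏ√(8·9) = 6√2 ℏ ≈ 8.485ℏ.
Σ m_l² = 408, so Σ(L_z)² = 408 ℏ².

θ_min ≈ 19.47°; |L| = 6√2 ℏ ≈ 8.485ℏ; Σ(L_z)² = 408 ℏ²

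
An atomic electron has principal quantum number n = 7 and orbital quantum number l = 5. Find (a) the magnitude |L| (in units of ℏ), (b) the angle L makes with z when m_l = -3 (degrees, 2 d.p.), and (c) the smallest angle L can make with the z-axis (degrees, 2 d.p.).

|L| = ℏ√(5·6) = √30 ℏ ≈ 5.477ℏ.
For m_l = -3: cos θ = -3/√30, θ ≈ 123.21°.
cos θ_min = 5/√30, so θ_min ≈ 24.09°.

|L| = √30 ℏ ≈ 5.477ℏ; θ(m_l=-3) ≈ 123.21°; θ_min ≈ 24.09°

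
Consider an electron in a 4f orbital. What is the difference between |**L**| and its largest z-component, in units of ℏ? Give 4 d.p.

The 4f subshell has l = 3.
|L| = 2√3 ℏ ≈ 3.4641ℏ, while L_z,max = lℏ = 3ℏ.
The difference is (2√3 − 3)ℏ ≈ 0.4641ℏ.

|L| − L_z,max ≈ 0.4641ℏ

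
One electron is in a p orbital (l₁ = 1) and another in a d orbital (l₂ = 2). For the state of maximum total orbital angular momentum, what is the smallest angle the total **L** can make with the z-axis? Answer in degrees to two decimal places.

θ_min ≈ 30.00°

Angular momentum addition gives L = |l₁ − l₂|, …, l₁ + l₂.
L ∈ {1, 2, 3}.
The maximum is L = 3, with |L_tot| = ℏ√(3·4) = 2√3 ℏ.
The minimum angle with z is arccos(3/√12) ≈ 30.00°.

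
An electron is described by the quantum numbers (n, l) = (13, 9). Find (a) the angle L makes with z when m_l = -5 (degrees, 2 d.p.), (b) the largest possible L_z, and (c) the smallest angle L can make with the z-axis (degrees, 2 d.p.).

For m_l = -5: cos θ = -5/√90, θ ≈ 121.81°.
L_z,max = lℏ = 9ℏ.
cos θ_min = 9/√90, so θ_min ≈ 18.43°.

θ(m_l=-5) ≈ 121.81°; L_z,max = 9ℏ; θ_min ≈ 18.43°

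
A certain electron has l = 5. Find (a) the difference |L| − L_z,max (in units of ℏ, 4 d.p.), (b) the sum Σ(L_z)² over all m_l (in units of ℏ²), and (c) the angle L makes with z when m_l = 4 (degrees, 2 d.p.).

|L| − L_z,max = (√30 − 5)ℏ ≈ 0.4772ℏ.
Σ m_l² = 110, so Σ(L_z)² = 110 ℏ².
For m_l = 4: cos θ = 4/√30, θ ≈ 43.09°.

|L|−L_z,max ≈ 0.4772ℏ; Σ(L_z)² = 110 ℏ²; θ(m_l=4) ≈ 43.09°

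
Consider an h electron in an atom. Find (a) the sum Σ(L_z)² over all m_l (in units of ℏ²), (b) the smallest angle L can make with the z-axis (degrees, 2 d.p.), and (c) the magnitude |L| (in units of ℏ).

Σ(L_z)² = 110 ℏ²; θ_min ≈ 24.09°; |L| = √30 ℏ ≈ 5.477ℏ

The letter h corresponds to l = 5.
Σ m_l² = 110, so Σ(L_z)² = 110 ℏ².
cos θ_min = 5/√30, so θ_min ≈ 24.09°.
|L| = ℏ√(5·6) = √30 ℏ ≈ 5.477ℏ.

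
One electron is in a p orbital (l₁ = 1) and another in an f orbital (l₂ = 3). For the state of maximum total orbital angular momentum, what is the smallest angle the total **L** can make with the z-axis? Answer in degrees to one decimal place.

The total orbital quantum number L ranges from |l₁ − l₂| to l₁ + l₂ in integer steps.
So L can be 2, 3, 4.
The maximum is L = 4, with |L_tot| = ℏ√(4·5) = 2√5 ℏ.
The minimum angle with z is arccos(4/√20) ≈ 26.6°.

θ_min ≈ 26.6°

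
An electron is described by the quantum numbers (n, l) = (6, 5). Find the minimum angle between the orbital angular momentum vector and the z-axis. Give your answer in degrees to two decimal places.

|L| = √(l(l+1)) ℏ = √30 ℏ.
The smallest angle corresponds to the largest L_z, i.e. m_l = l = 5, giving L_z = 5ℏ.
cos θ_min = 5/√30, so θ_min ≈ 24.09°.

θ_min ≈ 24.09°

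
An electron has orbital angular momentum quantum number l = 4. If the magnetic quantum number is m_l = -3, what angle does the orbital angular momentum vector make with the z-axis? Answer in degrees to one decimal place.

|L| = √(l(l+1)) ℏ = 2√5 ℏ.
L_z = m_l ℏ = −3ℏ.
cos θ = L_z/|L| = -3/√20, so θ ≈ 132.1°.

θ ≈ 132.1°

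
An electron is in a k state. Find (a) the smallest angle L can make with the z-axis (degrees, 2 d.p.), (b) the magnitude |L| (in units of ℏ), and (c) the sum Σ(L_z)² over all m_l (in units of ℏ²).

A k state has l = 7.
cos θ_min = 7/√56, so θ_min ≈ 20.70°.
|L| = ℏ√(7·8) = 2√14 ℏ ≈ 7.483ℏ.
Σ m_l² = 280, so Σ(L_z)² = 280 ℏ².

θ_min ≈ 20.70°; |L| = 2√14 ℏ ≈ 7.483ℏ; Σ(L_z)² = 280 ℏ²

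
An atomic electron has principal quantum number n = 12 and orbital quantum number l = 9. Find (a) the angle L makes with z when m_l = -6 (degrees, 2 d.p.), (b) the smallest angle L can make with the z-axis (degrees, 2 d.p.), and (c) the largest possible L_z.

For m_l = -6: cos θ = -6/√90, θ ≈ 129.23°.
cos θ_min = 9/√90, so θ_min ≈ 18.43°.
L_z,max = lℏ = 9ℏ.

θ(m_l=-6) ≈ 129.23°; θ_min ≈ 18.43°; L_z,max = 9ℏ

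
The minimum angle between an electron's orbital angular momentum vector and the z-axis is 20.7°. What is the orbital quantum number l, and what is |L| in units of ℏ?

At minimum angle, m_l = l, so cos θ = l/√(l(l+1)); cos²θ = l/(l+1) = 0.8751.
Solving: l = 7.
Then |L| = ℏ√(7·8) = 2√14 ℏ.

l = 7, |L| = 2√14 ℏ ≈ 7.483ℏ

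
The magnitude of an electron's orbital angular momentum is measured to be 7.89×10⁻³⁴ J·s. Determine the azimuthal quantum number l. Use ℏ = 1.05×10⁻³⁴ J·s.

l = 7

Dividing by ℏ: |L|/ℏ ≈ 7.514.
Set l(l+1) = 56.46; the integer solution is l = 7.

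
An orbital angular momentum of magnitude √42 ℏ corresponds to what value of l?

l = 6

Since |L|² = l(l+1)ℏ², l(l+1) = 42.
Solving: l = 6.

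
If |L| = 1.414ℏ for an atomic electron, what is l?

(|L|/ℏ)² = l(l+1) = 2.
The positive root is l = 1.

l = 1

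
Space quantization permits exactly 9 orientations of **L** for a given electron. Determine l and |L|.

Since there are 2l+1 = 9 values of m_l, l = 4.
Then |L| = √(l(l+1)) ℏ = 2√5 ℏ.

l = 4, |L| = 2√5 ℏ ≈ 4.472ℏ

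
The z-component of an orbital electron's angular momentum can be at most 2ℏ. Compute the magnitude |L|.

L_z,max = lℏ, so l = 2.
Then |L| = ℏ√(2·3) = √6 ℏ.

|L| = √6 ℏ ≈ 2.449ℏ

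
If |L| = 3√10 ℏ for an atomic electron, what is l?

(|L|/ℏ)² = l(l+1) = 90.
Solving: l = 9.

l = 9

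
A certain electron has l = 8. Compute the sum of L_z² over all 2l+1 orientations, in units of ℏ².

Σ(L_z)² = 408 ℏ²

The allowed m_l values are -8, -7, -6, -5, -4, -3, -2, -1, 0, 1, 2, 3, 4, 5, 6, 7, 8.
Summing m² from −8 to 8: Σ m_l² = 408.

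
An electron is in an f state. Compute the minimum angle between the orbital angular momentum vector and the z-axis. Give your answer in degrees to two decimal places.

θ_min ≈ 30.00°

For an f orbital, l = 3.
|L|² = l(l+1)ℏ² = 12ℏ², so |L| = 2√3 ℏ.
The smallest angle corresponds to the largest L_z, i.e. m_l = l = 3, giving L_z = 3ℏ.
cos θ_min = 3/√12, so θ_min ≈ 30.00°.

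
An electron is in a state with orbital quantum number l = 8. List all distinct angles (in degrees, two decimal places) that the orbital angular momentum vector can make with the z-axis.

θ ∈ {19.47°, 34.42°, 45.00°, 53.90°, 61.87°, 69.30°, 76.37°, 83.23°, 90.00°, 96.77°, 103.63°, 110.70°, 118.13°, 126.10°, 135.00°, 145.58°, 160.53°}

|L| = √(l(l+1)) ℏ = 6√2 ℏ.
cos θ = m_l/√72 for each m_l ∈ {-8, -7, -6, -5, -4, -3, -2, -1, 0, 1, 2, 3, 4, 5, 6, 7, 8}.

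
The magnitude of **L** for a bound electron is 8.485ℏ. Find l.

l = 8

(|L|/ℏ)² = l(l+1) = 72.
l² + l − 72 = 0 ⇒ l = 8.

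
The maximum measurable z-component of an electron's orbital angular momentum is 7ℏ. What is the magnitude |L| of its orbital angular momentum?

The maximum L_z equals lℏ, giving l = 7.
Then |L| = ℏ√(7·8) = 2√14 ℏ.

|L| = 2√14 ℏ ≈ 7.483ℏ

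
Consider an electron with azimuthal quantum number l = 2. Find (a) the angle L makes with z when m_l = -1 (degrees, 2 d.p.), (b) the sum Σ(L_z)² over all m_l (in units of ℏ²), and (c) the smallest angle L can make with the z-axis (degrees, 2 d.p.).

For m_l = -1: cos θ = -1/√6, θ ≈ 114.09°.
Σ m_l² = 10, so Σ(L_z)² = 10 ℏ².
cos θ_min = 2/√6, so θ_min ≈ 35.26°.

θ(m_l=-1) ≈ 114.09°; Σ(L_z)² = 10 ℏ²; θ_min ≈ 35.26°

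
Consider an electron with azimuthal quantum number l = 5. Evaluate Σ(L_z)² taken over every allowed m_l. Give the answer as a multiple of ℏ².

The allowed m_l values are -5, -4, -3, -2, -1, 0, 1, 2, 3, 4, 5.
Summing m² from −5 to 5: Σ m_l² = 110.

Σ(L_z)² = 110 ℏ²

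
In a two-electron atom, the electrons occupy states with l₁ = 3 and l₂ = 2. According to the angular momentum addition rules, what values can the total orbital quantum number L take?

By the triangle rule, |l₁ − l₂| ≤ L ≤ l₁ + l₂.
So L can be 1, 2, 3, 4, 5.

L = 1, 2, 3, 4, 5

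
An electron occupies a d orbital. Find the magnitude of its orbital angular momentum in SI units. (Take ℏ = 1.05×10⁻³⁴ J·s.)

|L| = 2.57×10⁻³⁴ J·s

For a d orbital, l = 2.
|L| = ℏ√(l(l+1)) = ℏ√(2·3) = √6 ℏ
Numerically, |L| = 2.449 × (1.05×10⁻³⁴ J·s) = 2.57×10⁻³⁴ J·s.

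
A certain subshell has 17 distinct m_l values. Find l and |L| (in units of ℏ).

l = 8, |L| = 6√2 ℏ ≈ 8.485ℏ

2l + 1 = 17 ⇒ l = 8.
|L| = ℏ√(l(l+1)) = ℏ√(8·9) = 6√2 ℏ.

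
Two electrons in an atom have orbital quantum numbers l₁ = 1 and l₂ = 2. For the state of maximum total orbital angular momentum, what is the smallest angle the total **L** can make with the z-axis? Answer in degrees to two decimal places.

θ_min ≈ 30.00°

Angular momentum addition gives L = |l₁ − l₂|, …, l₁ + l₂.
So L can be 1, 2, 3.
The maximum is L = 3, with |L_tot| = ℏ√(3·4) = 2√3 ℏ.
The minimum angle with z is arccos(3/√12) ≈ 30.00°.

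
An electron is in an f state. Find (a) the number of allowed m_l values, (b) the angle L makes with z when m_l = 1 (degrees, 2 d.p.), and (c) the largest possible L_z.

For an f orbital, l = 3.
There are 2l+1 = 7 values of m_l.
For m_l = 1: cos θ = 1/√12, θ ≈ 73.22°.
L_z,max = lℏ = 3ℏ.

7 values; θ(m_l=1) ≈ 73.22°; L_z,max = 3ℏ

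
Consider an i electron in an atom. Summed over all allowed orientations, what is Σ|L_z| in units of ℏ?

Σ|L_z| = 42 ℏ

An i state has l = 6.
m_l ∈ {-6, -5, -4, -3, -2, -1, 0, 1, 2, 3, 4, 5, 6}.
Σ|m_l| = 2(1+2+…+6) = 42.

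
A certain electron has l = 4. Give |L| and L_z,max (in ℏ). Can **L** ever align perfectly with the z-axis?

|L| = 2√5 ℏ ≈ 4.4721ℏ, while L_z,max = lℏ = 4ℏ.
Since |L| > L_z,max, the vector can never point exactly along z; the closest it comes is θ_min = arccos(4/√20) ≈ 26.6°.

No: L_z,max = 4ℏ < |L| = 2√5 ℏ ≈ 4.472ℏ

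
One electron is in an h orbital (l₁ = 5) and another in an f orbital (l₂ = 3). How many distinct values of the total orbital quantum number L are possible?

7

L runs from |5 − 3| = 2 to 5 + 3 = 8.
So L can be 2, 3, 4, 5, 6, 7, 8.
That is 7 values.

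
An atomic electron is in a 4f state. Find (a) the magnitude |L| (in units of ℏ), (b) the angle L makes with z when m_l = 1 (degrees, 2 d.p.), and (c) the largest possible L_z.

|L| = 2√3 ℏ ≈ 3.464ℏ; θ(m_l=1) ≈ 73.22°; L_z,max = 3ℏ

4f means n = 4, l = 3.
|L| = ℏ√(3·4) = 2√3 ℏ ≈ 3.464ℏ.
For m_l = 1: cos θ = 1/√12, θ ≈ 73.22°.
L_z,max = lℏ = 3ℏ.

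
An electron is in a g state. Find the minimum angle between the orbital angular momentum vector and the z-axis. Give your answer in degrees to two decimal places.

For a g orbital, l = 4.
|L|² = l(l+1)ℏ² = 20ℏ², so |L| = 2√5 ℏ.
The smallest angle corresponds to the largest L_z, i.e. m_l = l = 4, giving L_z = 4ℏ.
cos θ_min = 4/√20, so θ_min ≈ 26.57°.

θ_min ≈ 26.57°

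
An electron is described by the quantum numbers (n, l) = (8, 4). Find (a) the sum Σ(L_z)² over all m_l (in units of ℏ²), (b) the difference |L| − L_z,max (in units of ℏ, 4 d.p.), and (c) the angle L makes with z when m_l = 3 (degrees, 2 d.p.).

Σ m_l² = 60, so Σ(L_z)² = 60 ℏ².
|L| − L_z,max = (2√5 − 4)ℏ ≈ 0.4721ℏ.
For m_l = 3: cos θ = 3/√20, θ ≈ 47.87°.

Σ(L_z)² = 60 ℏ²; |L|−L_z,max ≈ 0.4721ℏ; θ(m_l=3) ≈ 47.87°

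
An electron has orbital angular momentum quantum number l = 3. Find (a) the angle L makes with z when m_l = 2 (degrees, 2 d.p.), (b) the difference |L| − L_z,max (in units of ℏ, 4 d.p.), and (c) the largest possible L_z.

θ(m_l=2) ≈ 54.74°; |L|−L_z,max ≈ 0.4641ℏ; L_z,max = 3ℏ

For m_l = 2: cos θ = 2/√12, θ ≈ 54.74°.
|L| − L_z,max = (2√3 − 3)ℏ ≈ 0.4641ℏ.
L_z,max = lℏ = 3ℏ.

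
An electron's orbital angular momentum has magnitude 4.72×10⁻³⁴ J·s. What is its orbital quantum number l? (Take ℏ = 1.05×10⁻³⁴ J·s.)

|L|/ℏ = (4.72×10⁻³⁴)/(1.05×10⁻³⁴) ≈ 4.495.
Set l(l+1) = 20.21; the integer solution is l = 4.

l = 4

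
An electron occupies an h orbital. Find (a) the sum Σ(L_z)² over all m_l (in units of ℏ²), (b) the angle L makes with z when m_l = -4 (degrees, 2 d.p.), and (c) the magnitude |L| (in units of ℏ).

H corresponds to l = 5.
Σ m_l² = 110, so Σ(L_z)² = 110 ℏ².
For m_l = -4: cos θ = -4/√30, θ ≈ 136.91°.
|L| = ℏ√(5·6) = √30 ℏ ≈ 5.477ℏ.

Σ(L_z)² = 110 ℏ²; θ(m_l=-4) ≈ 136.91°; |L| = √30 ℏ ≈ 5.477ℏ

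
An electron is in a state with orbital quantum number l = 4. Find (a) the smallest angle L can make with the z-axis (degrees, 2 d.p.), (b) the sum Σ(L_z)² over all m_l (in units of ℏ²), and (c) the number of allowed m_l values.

θ_min ≈ 26.57°; Σ(L_z)² = 60 ℏ²; 9 values

cos θ_min = 4/√20, so θ_min ≈ 26.57°.
Σ m_l² = 60, so Σ(L_z)² = 60 ℏ².
There are 2l+1 = 9 values of m_l.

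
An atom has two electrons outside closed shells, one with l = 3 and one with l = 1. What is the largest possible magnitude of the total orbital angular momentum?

L runs from |3 − 1| = 2 to 3 + 1 = 4.
So L can be 2, 3, 4.
The largest magnitude corresponds to L = 4: |L_tot| = ℏ√(4·5) = 2√5 ℏ.

|L_tot|_max = 2√5 ℏ ≈ 4.472ℏ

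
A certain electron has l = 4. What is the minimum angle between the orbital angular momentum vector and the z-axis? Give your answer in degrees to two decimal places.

θ_min ≈ 26.57°

|L| = ℏ√(l(l+1)) = 2√5 ℏ.
The smallest angle corresponds to the largest L_z, i.e. m_l = l = 4, giving L_z = 4ℏ.
cos θ_min = 4/√20, so θ_min ≈ 26.57°.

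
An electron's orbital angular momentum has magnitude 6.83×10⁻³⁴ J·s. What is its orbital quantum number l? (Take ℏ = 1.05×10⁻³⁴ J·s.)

Dividing by ℏ: |L|/ℏ ≈ 6.505.
l(l+1) ≈ 6.505² ≈ 42.31, so l = 6.

l = 6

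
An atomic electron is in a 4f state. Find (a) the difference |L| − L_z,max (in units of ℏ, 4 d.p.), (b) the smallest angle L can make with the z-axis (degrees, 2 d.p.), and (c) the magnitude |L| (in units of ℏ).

|L|−L_z,max ≈ 0.4641ℏ; θ_min ≈ 30.00°; |L| = 2√3 ℏ ≈ 3.464ℏ

4f means n = 4, l = 3.
|L| − L_z,max = (2√3 − 3)ℏ ≈ 0.4641ℏ.
cos θ_min = 3/√12, so θ_min ≈ 30.00°.
|L| = ℏ√(3·4) = 2√3 ℏ ≈ 3.464ℏ.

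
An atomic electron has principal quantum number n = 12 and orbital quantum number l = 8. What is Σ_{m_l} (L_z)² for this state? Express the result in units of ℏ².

Σ(L_z)² = 408 ℏ²

m_l runs from −8 to 8, i.e. {-8, -7, -6, -5, -4, -3, -2, -1, 0, 1, 2, 3, 4, 5, 6, 7, 8}.
Summing m² from −8 to 8: Σ m_l² = 408.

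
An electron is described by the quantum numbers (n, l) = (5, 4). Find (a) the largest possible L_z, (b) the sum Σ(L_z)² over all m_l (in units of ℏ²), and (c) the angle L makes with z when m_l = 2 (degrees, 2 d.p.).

L_z,max = 4ℏ; Σ(L_z)² = 60 ℏ²; θ(m_l=2) ≈ 63.43°

L_z,max = lℏ = 4ℏ.
Σ m_l² = 60, so Σ(L_z)² = 60 ℏ².
For m_l = 2: cos θ = 2/√20, θ ≈ 63.43°.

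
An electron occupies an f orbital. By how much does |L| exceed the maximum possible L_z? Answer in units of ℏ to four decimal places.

The letter f corresponds to l = 3.
|L| = 2√3 ℏ ≈ 3.4641ℏ, while L_z,max = lℏ = 3ℏ.
The difference is (2√3 − 3)ℏ ≈ 0.4641ℏ.

|L| − L_z,max ≈ 0.4641ℏ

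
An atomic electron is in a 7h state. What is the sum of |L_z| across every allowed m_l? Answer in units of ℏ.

Σ|L_z| = 30 ℏ

7h means n = 7, l = 5.
The allowed m_l values are -5, -4, -3, -2, -1, 0, 1, 2, 3, 4, 5.
Σ|m_l| = l(l+1) = 30.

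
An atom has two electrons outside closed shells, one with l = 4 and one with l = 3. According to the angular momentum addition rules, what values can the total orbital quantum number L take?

L runs from |4 − 3| = 1 to 4 + 3 = 7.
Allowed values: L = 1, 2, 3, 4, 5, 6, 7.

L = 1, 2, 3, 4, 5, 6, 7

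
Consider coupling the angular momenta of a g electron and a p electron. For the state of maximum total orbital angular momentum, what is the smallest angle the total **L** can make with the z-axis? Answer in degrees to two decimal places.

L runs from |4 − 1| = 3 to 4 + 1 = 5.
Allowed values: L = 3, 4, 5.
The maximum is L = 5, with |L_tot| = ℏ√(5·6) = √30 ℏ.
The minimum angle with z is arccos(5/√30) ≈ 24.09°.

θ_min ≈ 24.09°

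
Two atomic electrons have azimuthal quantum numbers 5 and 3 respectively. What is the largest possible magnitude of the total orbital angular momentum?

The total orbital quantum number L ranges from |l₁ − l₂| to l₁ + l₂ in integer steps.
So L can be 2, 3, 4, 5, 6, 7, 8.
The largest magnitude corresponds to L = 8: |L_tot| = ℏ√(8·9) = 6√2 ℏ.

|L_tot|_max = 6√2 ℏ ≈ 8.485ℏ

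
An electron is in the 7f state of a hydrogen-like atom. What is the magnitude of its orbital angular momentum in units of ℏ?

|L| = 2√3 ℏ ≈ 3.464ℏ

For 7f, l = 3.
|L| = ℏ√(l(l+1)) = ℏ√(3·4) = 2√3 ℏ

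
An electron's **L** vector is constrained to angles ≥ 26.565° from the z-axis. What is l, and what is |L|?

l = 4, |L| = 2√5 ℏ ≈ 4.472ℏ

At minimum angle, m_l = l, so cos θ = l/√(l(l+1)); cos²θ = l/(l+1) = 0.8000.
Thus l = 0.8000/(1 − 0.8000) ≈ 4.
Then |L| = ℏ√(4·5) = 2√5 ℏ.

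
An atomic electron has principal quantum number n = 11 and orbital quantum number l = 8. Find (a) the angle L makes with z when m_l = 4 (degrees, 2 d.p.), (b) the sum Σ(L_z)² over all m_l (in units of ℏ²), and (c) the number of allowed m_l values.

For m_l = 4: cos θ = 4/√72, θ ≈ 61.87°.
Σ m_l² = 408, so Σ(L_z)² = 408 ℏ².
There are 2l+1 = 17 values of m_l.

θ(m_l=4) ≈ 61.87°; Σ(L_z)² = 408 ℏ²; 17 values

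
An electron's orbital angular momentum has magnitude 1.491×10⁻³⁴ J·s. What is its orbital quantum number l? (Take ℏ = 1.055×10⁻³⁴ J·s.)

l = 1

In units of ℏ, |L| ≈ 1.413.
(|L|/ℏ)² = l(l+1) ≈ 2.00 ⇒ l = 1.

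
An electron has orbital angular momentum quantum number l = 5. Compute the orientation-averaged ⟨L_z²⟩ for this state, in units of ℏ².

⟨L_z²⟩ = 10 ℏ²

m_l ∈ {-5, -4, -3, -2, -1, 0, 1, 2, 3, 4, 5}.
Average of L_z² over 11 states: 110/11 ℏ² = 10 ℏ².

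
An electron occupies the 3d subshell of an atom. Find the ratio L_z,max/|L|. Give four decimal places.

L_z,max/|L| = 0.8165

3d means n = 3, l = 2.
|L| = √6 ℏ ≈ 2.4495ℏ, while L_z,max = lℏ = 2ℏ.
L_z,max/|L| = 2/√6 = 0.8165.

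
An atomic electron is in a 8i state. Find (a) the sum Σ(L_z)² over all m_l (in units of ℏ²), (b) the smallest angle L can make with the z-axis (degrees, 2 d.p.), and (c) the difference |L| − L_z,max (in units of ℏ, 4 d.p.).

For 8i, l = 6.
Σ m_l² = 182, so Σ(L_z)² = 182 ℏ².
cos θ_min = 6/√42, so θ_min ≈ 22.21°.
|L| − L_z,max = (√42 − 6)ℏ ≈ 0.4807ℏ.

Σ(L_z)² = 182 ℏ²; θ_min ≈ 22.21°; |L|−L_z,max ≈ 0.4807ℏ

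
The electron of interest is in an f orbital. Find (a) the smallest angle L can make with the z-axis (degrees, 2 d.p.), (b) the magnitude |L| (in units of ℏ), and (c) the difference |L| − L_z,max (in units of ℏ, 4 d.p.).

θ_min ≈ 30.00°; |L| = 2√3 ℏ ≈ 3.464ℏ; |L|−L_z,max ≈ 0.4641ℏ

An f state has l = 3.
cos θ_min = 3/√12, so θ_min ≈ 30.00°.
|L| = ℏ√(3·4) = 2√3 ℏ ≈ 3.464ℏ.
|L| − L_z,max = (2√3 − 3)ℏ ≈ 0.4641ℏ.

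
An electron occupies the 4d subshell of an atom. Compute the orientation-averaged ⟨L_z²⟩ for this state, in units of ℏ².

For 4d, l = 2.
The allowed m_l values are -2, -1, 0, 1, 2.
Average of L_z² over 5 states: 10/5 ℏ² = 2 ℏ².

⟨L_z²⟩ = 2 ℏ²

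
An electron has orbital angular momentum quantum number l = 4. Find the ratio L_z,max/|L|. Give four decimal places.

|L| = 2√5 ℏ ≈ 4.4721ℏ, while L_z,max = lℏ = 4ℏ.
L_z,max/|L| = 4/√20 = 0.8944.

L_z,max/|L| = 0.8944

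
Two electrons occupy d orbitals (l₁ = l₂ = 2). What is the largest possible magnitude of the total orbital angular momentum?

|L_tot|_max = 2√5 ℏ ≈ 4.472ℏ

Angular momentum addition gives L = |l₁ − l₂|, …, l₁ + l₂.
Allowed values: L = 0, 1, 2, 3, 4.
The largest magnitude corresponds to L = 4: |L_tot| = ℏ√(4·5) = 2√5 ℏ.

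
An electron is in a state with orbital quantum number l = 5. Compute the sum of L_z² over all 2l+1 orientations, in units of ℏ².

Σ(L_z)² = 110 ℏ²

m_l ∈ {-5, -4, -3, -2, -1, 0, 1, 2, 3, 4, 5}.
Σ m_l² = l(l+1)(2l+1)/3 = 5·6·11/3 = 110.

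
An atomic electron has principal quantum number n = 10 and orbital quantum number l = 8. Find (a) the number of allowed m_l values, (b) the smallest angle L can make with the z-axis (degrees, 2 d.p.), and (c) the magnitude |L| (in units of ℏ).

17 values; θ_min ≈ 19.47°; |L| = 6√2 ℏ ≈ 8.485ℏ

There are 2l+1 = 17 values of m_l.
cos θ_min = 8/√72, so θ_min ≈ 19.47°.
|L| = ℏ√(8·9) = 6√2 ℏ ≈ 8.485ℏ.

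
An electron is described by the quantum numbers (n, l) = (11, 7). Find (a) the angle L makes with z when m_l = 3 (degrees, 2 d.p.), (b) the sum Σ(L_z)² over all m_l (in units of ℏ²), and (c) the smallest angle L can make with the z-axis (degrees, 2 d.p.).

θ(m_l=3) ≈ 66.37°; Σ(L_z)² = 280 ℏ²; θ_min ≈ 20.70°

For m_l = 3: cos θ = 3/√56, θ ≈ 66.37°.
Σ m_l² = 280, so Σ(L_z)² = 280 ℏ².
cos θ_min = 7/√56, so θ_min ≈ 20.70°.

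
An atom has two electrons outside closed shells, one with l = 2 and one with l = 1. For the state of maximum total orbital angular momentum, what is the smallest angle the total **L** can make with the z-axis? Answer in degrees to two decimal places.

The total orbital quantum number L ranges from |l₁ − l₂| to l₁ + l₂ in integer steps.
L ∈ {1, 2, 3}.
The maximum is L = 3, with |L_tot| = ℏ√(3·4) = 2√3 ℏ.
The minimum angle with z is arccos(3/√12) ≈ 30.00°.

θ_min ≈ 30.00°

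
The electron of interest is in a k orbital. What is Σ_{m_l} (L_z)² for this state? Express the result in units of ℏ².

For a k orbital, l = 7.
m_l ∈ {-7, -6, -5, -4, -3, -2, -1, 0, 1, 2, 3, 4, 5, 6, 7}.
Σ m_l² = l(l+1)(2l+1)/3 = 7·8·15/3 = 280.

Σ(L_z)² = 280 ℏ²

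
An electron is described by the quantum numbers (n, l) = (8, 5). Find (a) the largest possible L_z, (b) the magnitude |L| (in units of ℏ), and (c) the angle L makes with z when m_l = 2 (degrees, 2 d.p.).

L_z,max = lℏ = 5ℏ.
|L| = ℏ√(5·6) = √30 ℏ ≈ 5.477ℏ.
For m_l = 2: cos θ = 2/√30, θ ≈ 68.58°.

L_z,max = 5ℏ; |L| = √30 ℏ ≈ 5.477ℏ; θ(m_l=2) ≈ 68.58°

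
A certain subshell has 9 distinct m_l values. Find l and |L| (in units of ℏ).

Since there are 2l+1 = 9 values of m_l, l = 4.
|L| = ℏ√(l(l+1)) = ℏ√(4·5) = 2√5 ℏ.

l = 4, |L| = 2√5 ℏ ≈ 4.472ℏ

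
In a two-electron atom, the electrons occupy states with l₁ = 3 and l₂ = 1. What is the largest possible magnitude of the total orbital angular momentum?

|L_tot|_max = 2√5 ℏ ≈ 4.472ℏ

L runs from |3 − 1| = 2 to 3 + 1 = 4.
Allowed values: L = 2, 3, 4.
The largest magnitude corresponds to L = 4: |L_tot| = ℏ√(4·5) = 2√5 ℏ.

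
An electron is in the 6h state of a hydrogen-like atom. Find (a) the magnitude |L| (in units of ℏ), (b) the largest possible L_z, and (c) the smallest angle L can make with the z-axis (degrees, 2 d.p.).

For 6h, l = 5.
|L| = ℏ√(5·6) = √30 ℏ ≈ 5.477ℏ.
L_z,max = lℏ = 5ℏ.
cos θ_min = 5/√30, so θ_min ≈ 24.09°.

|L| = √30 ℏ ≈ 5.477ℏ; L_z,max = 5ℏ; θ_min ≈ 24.09°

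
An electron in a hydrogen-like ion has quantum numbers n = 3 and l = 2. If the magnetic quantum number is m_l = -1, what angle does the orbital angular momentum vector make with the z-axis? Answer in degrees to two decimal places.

θ ≈ 114.09°

|L| = √(l(l+1)) ℏ = √6 ℏ.
L_z = m_l ℏ = −1ℏ.
cos θ = L_z/|L| = -1/√6, so θ ≈ 114.09°.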